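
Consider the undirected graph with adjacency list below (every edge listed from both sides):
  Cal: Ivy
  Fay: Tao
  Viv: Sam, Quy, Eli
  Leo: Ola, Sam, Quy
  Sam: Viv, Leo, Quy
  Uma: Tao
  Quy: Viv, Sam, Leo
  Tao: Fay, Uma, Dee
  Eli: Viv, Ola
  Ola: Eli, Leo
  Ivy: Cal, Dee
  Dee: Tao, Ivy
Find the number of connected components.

2

Component: {Cal, Fay, Uma, Tao, Ivy, Dee}
Component: {Viv, Leo, Sam, Quy, Eli, Ola}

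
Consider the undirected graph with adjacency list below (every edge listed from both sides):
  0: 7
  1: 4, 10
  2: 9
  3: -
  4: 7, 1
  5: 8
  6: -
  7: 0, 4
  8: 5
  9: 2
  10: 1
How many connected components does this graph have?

Component: {3}
Component: {6}
Component: {2, 9}
Component: {5, 8}
Component: {0, 1, 4, 7, 10}

5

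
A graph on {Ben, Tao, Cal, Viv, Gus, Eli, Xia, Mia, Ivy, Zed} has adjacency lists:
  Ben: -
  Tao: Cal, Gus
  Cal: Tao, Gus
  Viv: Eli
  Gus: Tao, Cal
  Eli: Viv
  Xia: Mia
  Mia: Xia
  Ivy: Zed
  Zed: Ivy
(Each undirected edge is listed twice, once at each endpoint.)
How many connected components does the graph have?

Component: {Ben}
Component: {Viv, Eli}
Component: {Xia, Mia}
Component: {Ivy, Zed}
Component: {Tao, Cal, Gus}

5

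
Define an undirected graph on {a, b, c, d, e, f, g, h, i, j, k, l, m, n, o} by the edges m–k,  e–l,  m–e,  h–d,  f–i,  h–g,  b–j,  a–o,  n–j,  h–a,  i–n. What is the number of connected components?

4

Component: {c}
Component: {e, k, l, m}
Component: {a, d, g, h, o}
Component: {b, f, i, j, n}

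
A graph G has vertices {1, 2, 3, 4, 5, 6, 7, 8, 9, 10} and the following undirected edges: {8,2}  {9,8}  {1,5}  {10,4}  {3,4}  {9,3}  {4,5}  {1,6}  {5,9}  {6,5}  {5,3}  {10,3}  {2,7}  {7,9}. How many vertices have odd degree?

2

Degrees: 1:2, 2:2, 3:4, 4:3, 5:5, 6:2, 7:2, 8:2, 9:4, 10:2
Odd-degree vertices: 4, 5.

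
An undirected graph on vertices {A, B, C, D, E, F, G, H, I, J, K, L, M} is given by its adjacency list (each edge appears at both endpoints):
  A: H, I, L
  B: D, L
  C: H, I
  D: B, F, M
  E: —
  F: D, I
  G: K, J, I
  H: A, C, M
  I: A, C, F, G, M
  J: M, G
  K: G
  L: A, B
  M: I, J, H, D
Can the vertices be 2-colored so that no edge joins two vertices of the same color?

A valid 2-coloring puts {D, E, H, I, J, K, L} on one side and {A, B, C, F, G, M} on the other; every edge crosses between the two sides.

Yes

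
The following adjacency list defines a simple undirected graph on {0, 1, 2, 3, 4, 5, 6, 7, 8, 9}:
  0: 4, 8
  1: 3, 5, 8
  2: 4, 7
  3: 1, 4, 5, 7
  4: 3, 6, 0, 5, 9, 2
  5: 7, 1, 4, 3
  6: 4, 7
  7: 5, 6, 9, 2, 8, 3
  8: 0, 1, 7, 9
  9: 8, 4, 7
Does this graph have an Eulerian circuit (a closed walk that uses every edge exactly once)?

No

Degrees: 0:2, 1:3, 2:2, 3:4, 4:6, 5:4, 6:2, 7:6, 8:4, 9:3
Vertices with odd degree: 1, 9. An Eulerian circuit requires all degrees even.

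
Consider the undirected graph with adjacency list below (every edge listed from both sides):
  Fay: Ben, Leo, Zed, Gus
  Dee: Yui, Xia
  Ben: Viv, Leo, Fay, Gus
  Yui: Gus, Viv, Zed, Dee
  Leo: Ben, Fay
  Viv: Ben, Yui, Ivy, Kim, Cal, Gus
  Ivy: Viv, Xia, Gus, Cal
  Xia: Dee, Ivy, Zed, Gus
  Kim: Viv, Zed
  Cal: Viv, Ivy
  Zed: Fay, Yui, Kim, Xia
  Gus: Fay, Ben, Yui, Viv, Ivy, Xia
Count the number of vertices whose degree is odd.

Degrees: Fay:4, Dee:2, Ben:4, Yui:4, Leo:2, Viv:6, Ivy:4, Xia:4, Kim:2, Cal:2, Zed:4, Gus:6
Odd-degree vertices: none.

0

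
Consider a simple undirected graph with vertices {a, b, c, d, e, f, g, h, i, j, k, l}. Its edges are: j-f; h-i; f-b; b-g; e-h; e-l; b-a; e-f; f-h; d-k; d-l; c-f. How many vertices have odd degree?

10

Degrees: a:1, b:3, c:1, d:2, e:3, f:5, g:1, h:3, i:1, j:1, k:1, l:2
Odd-degree vertices: a, b, c, e, f, g, h, i, j, k.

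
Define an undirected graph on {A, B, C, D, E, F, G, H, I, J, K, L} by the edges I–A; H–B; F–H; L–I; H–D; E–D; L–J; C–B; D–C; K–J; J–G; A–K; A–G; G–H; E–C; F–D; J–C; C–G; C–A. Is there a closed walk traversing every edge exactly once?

Yes

Degrees: A:4, B:2, C:6, D:4, E:2, F:2, G:4, H:4, I:2, J:4, K:2, L:2
All degrees are even and the non-isolated vertices are connected — an Eulerian circuit exists.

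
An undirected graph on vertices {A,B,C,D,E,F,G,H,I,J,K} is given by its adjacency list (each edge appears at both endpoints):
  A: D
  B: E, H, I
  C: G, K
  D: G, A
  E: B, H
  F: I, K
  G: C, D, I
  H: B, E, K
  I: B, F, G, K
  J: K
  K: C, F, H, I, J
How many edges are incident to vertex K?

Neighbors of K: C, F, H, I, J.

5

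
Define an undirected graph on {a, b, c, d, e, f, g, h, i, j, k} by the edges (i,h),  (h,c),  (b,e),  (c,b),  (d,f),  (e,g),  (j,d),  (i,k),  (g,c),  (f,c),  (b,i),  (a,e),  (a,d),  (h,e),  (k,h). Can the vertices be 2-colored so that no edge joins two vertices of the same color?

The cycle h-i-k-h has length 3, which is odd, so the graph is not bipartite.

No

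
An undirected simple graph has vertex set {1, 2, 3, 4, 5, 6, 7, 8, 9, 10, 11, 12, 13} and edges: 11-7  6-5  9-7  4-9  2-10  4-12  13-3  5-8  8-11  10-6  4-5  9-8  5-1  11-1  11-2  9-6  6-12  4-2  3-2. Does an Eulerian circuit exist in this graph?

No

Degrees: 1:2, 2:4, 3:2, 4:4, 5:4, 6:4, 7:2, 8:3, 9:4, 10:2, 11:4, 12:2, 13:1
8, 13 have odd degree; an Eulerian circuit needs every degree to be even, so none exists.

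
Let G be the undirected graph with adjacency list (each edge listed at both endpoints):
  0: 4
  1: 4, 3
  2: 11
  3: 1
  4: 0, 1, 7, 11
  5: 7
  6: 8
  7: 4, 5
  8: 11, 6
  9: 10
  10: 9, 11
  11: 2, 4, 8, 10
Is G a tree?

Yes

The graph has 12 vertices and 11 edges.
Connected and |E| = |V| - 1, which characterizes a tree.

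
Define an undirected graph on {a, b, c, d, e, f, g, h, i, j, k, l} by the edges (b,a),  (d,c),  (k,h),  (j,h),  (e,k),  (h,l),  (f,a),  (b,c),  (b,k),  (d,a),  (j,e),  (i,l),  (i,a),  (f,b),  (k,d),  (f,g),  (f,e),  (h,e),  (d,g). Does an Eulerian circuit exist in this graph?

Degrees: a:4, b:4, c:2, d:4, e:4, f:4, g:2, h:4, i:2, j:2, k:4, l:2
Every vertex has even degree and the edges form a single connected piece, so an Eulerian circuit exists.

Yes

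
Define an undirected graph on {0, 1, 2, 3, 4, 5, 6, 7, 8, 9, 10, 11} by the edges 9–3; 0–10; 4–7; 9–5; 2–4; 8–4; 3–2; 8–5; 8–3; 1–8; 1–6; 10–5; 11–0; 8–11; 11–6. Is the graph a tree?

No

|V| = 12, |E| = 15.
Connected but with 15 > 11 edges, so it has a cycle and is not a tree.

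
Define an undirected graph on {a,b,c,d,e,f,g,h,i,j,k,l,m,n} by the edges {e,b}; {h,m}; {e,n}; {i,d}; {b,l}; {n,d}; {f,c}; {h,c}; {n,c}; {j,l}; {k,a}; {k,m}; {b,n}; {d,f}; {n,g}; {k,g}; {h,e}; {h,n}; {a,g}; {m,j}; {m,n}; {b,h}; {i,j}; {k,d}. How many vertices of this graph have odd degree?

Degrees: a:2, b:4, c:3, d:4, e:3, f:2, g:3, h:5, i:2, j:3, k:4, l:2, m:4, n:7
Odd-degree vertices: c, e, g, h, j, n.

6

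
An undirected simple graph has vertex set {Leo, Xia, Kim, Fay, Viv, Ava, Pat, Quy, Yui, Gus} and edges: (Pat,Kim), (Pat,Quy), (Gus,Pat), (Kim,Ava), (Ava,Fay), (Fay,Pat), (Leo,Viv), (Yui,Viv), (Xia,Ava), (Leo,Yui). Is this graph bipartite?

No

The cycle Leo-Viv-Yui-Leo has length 3, which is odd, so the graph is not bipartite.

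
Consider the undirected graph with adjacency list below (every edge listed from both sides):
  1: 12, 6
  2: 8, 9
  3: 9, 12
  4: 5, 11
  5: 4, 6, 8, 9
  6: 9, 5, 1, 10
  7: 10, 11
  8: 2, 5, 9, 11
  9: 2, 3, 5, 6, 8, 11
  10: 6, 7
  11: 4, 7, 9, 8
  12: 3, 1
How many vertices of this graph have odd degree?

Degrees: 1:2, 2:2, 3:2, 4:2, 5:4, 6:4, 7:2, 8:4, 9:6, 10:2, 11:4, 12:2
Odd-degree vertices: none.

0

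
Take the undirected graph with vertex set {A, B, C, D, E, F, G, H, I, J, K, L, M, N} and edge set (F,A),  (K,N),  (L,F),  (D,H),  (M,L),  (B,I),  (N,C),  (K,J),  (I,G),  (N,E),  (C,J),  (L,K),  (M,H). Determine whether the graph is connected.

No

Component: {B, G, I}
Component: {A, C, D, E, F, H, J, K, L, M, N}
There are 2 separate components, so the graph is not connected.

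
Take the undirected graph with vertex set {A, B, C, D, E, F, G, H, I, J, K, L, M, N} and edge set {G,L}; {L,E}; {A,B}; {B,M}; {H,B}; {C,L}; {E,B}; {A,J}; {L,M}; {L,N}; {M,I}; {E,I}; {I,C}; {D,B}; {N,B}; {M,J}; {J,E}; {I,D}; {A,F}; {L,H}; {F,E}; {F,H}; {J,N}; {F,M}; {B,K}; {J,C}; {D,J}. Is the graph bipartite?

A valid 2-coloring puts {B, F, I, J, L} on one side and {A, C, D, E, G, H, K, M, N} on the other; every edge crosses between the two sides.

Yes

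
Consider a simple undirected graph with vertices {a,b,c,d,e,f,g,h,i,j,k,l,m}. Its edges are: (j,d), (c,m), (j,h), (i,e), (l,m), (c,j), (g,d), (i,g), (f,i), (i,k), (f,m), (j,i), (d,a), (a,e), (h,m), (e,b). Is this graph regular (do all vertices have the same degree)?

No

Degrees: a:2, b:1, c:2, d:3, e:3, f:2, g:2, h:2, i:5, j:4, k:1, l:1, m:4
Degrees are not all equal (e.g. deg(b)=1 but deg(i)=5); not regular.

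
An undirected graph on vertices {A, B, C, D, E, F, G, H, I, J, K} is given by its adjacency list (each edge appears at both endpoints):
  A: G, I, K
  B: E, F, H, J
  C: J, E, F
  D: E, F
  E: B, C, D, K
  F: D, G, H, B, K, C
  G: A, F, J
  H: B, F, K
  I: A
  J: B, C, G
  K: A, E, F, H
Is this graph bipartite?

No

H-F-K-H is an odd cycle (length 3), and a bipartite graph can contain only even cycles.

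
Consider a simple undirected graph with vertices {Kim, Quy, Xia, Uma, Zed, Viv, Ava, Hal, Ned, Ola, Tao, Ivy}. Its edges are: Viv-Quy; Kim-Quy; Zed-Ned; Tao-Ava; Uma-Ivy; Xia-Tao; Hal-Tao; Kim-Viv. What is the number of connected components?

Component: {Ola}
Component: {Uma, Ivy}
Component: {Zed, Ned}
Component: {Kim, Quy, Viv}
Component: {Xia, Ava, Hal, Tao}

5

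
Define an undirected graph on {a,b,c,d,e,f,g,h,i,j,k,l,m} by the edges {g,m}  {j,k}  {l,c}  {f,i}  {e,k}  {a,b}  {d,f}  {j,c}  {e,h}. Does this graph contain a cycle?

No

|V| = 13, |E| = 9, number of components = 4.
A forest on 13 vertices with 4 components has exactly 9 edges, which matches — so no cycle.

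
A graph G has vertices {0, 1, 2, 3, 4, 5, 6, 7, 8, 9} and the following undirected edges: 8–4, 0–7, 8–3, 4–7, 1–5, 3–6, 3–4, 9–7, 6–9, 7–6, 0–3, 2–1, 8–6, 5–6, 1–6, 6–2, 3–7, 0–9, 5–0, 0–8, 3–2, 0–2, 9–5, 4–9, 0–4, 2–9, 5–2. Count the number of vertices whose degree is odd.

Degrees: 0:7, 1:3, 2:6, 3:6, 4:5, 5:5, 6:7, 7:5, 8:4, 9:6
Odd-degree vertices: 0, 1, 4, 5, 6, 7.

6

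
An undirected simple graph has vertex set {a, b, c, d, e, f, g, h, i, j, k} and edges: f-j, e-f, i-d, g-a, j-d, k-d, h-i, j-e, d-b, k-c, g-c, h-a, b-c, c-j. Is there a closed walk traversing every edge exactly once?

Yes

Degrees: a:2, b:2, c:4, d:4, e:2, f:2, g:2, h:2, i:2, j:4, k:2
Every vertex has even degree and the edges form a single connected piece, so an Eulerian circuit exists.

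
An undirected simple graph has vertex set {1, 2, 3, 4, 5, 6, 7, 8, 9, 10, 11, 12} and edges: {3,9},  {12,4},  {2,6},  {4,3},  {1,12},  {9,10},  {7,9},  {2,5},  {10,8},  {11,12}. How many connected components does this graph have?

Component: {2, 5, 6}
Component: {1, 3, 4, 7, 8, 9, 10, 11, 12}

2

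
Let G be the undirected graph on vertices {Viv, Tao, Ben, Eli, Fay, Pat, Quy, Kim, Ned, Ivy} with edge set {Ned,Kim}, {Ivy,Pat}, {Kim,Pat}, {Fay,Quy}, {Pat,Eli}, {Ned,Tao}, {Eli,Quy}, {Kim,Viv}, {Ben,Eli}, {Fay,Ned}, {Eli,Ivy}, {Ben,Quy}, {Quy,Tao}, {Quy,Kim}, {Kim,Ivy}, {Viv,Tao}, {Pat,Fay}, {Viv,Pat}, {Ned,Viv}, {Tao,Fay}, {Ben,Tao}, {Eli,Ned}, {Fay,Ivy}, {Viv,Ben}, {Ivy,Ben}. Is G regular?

Yes

Degrees: Viv:5, Tao:5, Ben:5, Eli:5, Fay:5, Pat:5, Quy:5, Kim:5, Ned:5, Ivy:5
Every vertex has degree 5, so the graph is 5-regular.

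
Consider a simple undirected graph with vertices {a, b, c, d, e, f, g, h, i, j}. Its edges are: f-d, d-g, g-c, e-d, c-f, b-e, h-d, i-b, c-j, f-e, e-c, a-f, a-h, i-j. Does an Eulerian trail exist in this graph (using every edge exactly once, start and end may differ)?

Yes

Degrees: a:2, b:2, c:4, d:4, e:4, f:4, g:2, h:2, i:2, j:2
Odd-degree vertices: none (0 total).
The non-isolated vertices are connected and exactly 0 have odd degree, so an Eulerian trail exists.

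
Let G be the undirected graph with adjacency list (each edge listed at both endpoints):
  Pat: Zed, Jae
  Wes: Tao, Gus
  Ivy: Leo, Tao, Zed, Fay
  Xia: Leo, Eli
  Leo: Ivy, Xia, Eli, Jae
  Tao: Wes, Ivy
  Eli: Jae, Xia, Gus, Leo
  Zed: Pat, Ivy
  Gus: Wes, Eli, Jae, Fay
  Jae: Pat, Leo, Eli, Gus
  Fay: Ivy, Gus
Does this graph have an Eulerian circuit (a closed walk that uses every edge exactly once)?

Yes

Degrees: Pat:2, Wes:2, Ivy:4, Xia:2, Leo:4, Tao:2, Eli:4, Zed:2, Gus:4, Jae:4, Fay:2
All degrees are even and the non-isolated vertices are connected — an Eulerian circuit exists.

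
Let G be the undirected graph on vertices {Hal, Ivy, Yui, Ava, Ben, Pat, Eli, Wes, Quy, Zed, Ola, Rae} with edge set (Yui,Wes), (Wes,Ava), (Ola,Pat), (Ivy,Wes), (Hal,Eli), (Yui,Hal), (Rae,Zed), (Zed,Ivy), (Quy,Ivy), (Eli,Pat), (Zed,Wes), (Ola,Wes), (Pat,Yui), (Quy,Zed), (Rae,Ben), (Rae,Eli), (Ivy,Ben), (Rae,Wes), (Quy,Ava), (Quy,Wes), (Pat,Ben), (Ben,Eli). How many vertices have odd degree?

2

Degrees: Hal:2, Ivy:4, Yui:3, Ava:2, Ben:4, Pat:4, Eli:4, Wes:7, Quy:4, Zed:4, Ola:2, Rae:4
Odd-degree vertices: Yui, Wes.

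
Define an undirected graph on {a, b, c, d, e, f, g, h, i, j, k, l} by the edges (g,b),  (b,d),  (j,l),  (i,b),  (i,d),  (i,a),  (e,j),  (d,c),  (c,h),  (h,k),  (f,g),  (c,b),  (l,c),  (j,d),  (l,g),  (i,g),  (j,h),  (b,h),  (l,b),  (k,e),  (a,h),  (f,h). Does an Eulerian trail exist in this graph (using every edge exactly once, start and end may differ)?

Degrees: a:2, b:6, c:4, d:4, e:2, f:2, g:4, h:6, i:4, j:4, k:2, l:4
Odd-degree vertices: none (0 total).
With 0 odd-degree vertices and all edges in one connected piece, an Eulerian trail exists.

Yes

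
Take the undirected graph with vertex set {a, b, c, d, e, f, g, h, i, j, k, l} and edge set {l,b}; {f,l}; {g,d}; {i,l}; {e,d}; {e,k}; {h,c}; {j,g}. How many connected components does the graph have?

Component: {a}
Component: {c, h}
Component: {b, f, i, l}
Component: {d, e, g, j, k}

4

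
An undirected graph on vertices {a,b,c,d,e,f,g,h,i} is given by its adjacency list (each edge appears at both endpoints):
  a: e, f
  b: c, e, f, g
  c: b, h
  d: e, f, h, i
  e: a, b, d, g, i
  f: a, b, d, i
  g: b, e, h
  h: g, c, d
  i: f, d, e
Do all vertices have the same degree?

No

Degrees: a:2, b:4, c:2, d:4, e:5, f:4, g:3, h:3, i:3
Vertex a has degree 2 while e has degree 5, so the graph is not regular.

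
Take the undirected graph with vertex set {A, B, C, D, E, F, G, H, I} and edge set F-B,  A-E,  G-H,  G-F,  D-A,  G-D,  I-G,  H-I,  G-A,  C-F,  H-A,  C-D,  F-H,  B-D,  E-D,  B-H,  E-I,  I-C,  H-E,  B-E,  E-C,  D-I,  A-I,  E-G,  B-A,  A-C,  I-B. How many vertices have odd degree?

Degrees: A:7, B:6, C:5, D:6, E:7, F:4, G:6, H:6, I:7
Odd-degree vertices: A, C, E, I.

4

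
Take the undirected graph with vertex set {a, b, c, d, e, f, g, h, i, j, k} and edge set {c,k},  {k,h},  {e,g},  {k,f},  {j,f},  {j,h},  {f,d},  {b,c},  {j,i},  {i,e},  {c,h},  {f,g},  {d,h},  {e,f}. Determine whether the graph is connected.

Component: {a}
Component: {b, c, d, e, f, g, h, i, j, k}
There are 2 separate components, so the graph is not connected.

No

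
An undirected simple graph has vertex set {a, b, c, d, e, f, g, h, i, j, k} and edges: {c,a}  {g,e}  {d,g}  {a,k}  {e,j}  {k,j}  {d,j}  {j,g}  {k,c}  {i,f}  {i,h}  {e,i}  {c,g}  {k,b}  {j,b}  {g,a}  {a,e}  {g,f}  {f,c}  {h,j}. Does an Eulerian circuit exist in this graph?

No

Degrees: a:4, b:2, c:4, d:2, e:4, f:3, g:6, h:2, i:3, j:6, k:4
Vertices with odd degree: f, i. An Eulerian circuit requires all degrees even.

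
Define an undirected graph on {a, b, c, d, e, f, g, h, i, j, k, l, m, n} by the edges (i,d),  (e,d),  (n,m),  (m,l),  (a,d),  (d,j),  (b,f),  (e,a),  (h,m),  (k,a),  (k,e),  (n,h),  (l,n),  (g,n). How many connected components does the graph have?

Component: {c}
Component: {b, f}
Component: {g, h, l, m, n}
Component: {a, d, e, i, j, k}

4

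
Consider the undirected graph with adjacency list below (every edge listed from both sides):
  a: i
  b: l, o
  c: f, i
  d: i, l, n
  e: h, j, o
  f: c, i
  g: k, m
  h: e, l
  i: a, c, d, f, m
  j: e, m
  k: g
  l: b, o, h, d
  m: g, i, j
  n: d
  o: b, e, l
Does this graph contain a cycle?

|V| = 15, |E| = 18, number of components = 1.
Since 18 > 15 - 1, a cycle must exist; for instance e-o-b-l-h-e.

Yes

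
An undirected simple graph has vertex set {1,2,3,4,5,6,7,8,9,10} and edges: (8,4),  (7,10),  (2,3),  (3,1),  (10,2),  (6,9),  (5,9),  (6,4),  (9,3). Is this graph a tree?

Yes

The graph has 10 vertices and 9 edges.
Connected and |E| = |V| - 1, which characterizes a tree.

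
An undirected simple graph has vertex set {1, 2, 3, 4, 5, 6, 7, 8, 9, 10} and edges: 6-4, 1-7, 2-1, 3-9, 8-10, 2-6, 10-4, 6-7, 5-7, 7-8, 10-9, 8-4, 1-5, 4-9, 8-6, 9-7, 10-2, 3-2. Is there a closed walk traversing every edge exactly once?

No

Degrees: 1:3, 2:4, 3:2, 4:4, 5:2, 6:4, 7:5, 8:4, 9:4, 10:4
1, 7 have odd degree; an Eulerian circuit needs every degree to be even, so none exists.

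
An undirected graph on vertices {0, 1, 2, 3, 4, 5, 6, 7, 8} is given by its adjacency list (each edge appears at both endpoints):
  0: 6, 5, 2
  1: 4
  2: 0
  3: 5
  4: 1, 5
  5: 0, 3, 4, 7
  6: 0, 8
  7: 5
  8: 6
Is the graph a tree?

The graph has 9 vertices and 8 edges.
It is connected with exactly 8 edges, hence acyclic — it is a tree.

Yes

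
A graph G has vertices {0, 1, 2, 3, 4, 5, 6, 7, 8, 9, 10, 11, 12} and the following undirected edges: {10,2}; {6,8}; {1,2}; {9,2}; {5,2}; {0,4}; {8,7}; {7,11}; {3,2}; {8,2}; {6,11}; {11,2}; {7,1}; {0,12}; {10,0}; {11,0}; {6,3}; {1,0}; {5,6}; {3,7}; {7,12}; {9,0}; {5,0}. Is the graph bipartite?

Yes

Partition the vertices as {1, 3, 4, 5, 8, 9, 10, 11, 12} vs {0, 2, 6, 7}. Each listed edge has one endpoint in each part, so the graph is bipartite.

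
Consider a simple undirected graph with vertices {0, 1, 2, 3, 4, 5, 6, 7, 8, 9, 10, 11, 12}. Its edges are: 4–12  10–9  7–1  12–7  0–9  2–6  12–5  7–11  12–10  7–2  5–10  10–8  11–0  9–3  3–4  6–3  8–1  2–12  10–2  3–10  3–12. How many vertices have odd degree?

2

Degrees: 0:2, 1:2, 2:4, 3:5, 4:2, 5:2, 6:2, 7:4, 8:2, 9:3, 10:6, 11:2, 12:6
Odd-degree vertices: 3, 9.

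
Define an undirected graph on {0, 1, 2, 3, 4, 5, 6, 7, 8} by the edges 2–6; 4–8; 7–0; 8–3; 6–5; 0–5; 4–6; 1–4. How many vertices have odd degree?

Degrees: 0:2, 1:1, 2:1, 3:1, 4:3, 5:2, 6:3, 7:1, 8:2
Odd-degree vertices: 1, 2, 3, 4, 6, 7.

6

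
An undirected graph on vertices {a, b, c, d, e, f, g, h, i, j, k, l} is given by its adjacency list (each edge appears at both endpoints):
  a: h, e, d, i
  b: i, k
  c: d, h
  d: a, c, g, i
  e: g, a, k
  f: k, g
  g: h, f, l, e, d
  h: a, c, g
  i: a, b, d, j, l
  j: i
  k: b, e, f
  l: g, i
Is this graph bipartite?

The cycle i-a-e-g-l-i has length 5, which is odd, so the graph is not bipartite.

No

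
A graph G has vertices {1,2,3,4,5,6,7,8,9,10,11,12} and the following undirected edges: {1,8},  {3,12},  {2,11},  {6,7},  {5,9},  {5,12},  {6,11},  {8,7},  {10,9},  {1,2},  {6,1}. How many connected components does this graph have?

Component: {4}
Component: {3, 5, 9, 10, 12}
Component: {1, 2, 6, 7, 8, 11}

3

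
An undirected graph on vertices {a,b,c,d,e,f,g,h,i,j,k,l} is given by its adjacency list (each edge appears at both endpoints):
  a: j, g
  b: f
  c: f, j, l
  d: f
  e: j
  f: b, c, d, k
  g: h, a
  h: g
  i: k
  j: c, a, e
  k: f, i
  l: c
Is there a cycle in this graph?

The graph has 12 vertices, 11 edges, and 1 connected component.
Since 11 = 12 - 1, the graph is a forest and contains no cycle.

No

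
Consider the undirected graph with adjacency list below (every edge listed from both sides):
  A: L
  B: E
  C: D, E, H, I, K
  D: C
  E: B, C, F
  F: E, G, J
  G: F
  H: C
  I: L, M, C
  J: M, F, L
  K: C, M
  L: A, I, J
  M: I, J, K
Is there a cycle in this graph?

|V| = 13, |E| = 15, number of components = 1.
One cycle is I-M-K-C-I.

Yes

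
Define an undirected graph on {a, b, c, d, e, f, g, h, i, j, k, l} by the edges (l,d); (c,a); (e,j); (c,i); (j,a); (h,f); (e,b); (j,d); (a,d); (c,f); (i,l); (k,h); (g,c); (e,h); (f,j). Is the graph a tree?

No

The graph has 12 vertices and 15 edges.
A tree on 12 vertices has exactly 11 edges; this graph has 15, so it contains a cycle and is not a tree.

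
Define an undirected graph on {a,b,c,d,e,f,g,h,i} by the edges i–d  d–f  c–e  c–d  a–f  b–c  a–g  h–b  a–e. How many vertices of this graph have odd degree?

Degrees: a:3, b:2, c:3, d:3, e:2, f:2, g:1, h:1, i:1
Odd-degree vertices: a, c, d, g, h, i.

6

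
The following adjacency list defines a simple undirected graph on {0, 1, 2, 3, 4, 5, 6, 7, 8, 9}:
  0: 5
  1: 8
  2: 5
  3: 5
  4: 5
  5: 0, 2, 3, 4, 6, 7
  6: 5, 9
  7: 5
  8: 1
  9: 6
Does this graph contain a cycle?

The graph has 10 vertices, 8 edges, and 2 connected components.
Since 8 = 10 - 2, the graph is a forest and contains no cycle.

No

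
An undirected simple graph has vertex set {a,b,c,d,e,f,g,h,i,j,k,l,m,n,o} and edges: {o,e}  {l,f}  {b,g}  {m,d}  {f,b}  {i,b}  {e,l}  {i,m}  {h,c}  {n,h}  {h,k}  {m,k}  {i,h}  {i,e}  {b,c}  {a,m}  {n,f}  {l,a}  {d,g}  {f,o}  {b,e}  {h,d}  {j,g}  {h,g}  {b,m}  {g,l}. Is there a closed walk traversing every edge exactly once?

Degrees: a:2, b:6, c:2, d:3, e:4, f:4, g:5, h:6, i:4, j:1, k:2, l:4, m:5, n:2, o:2
Vertices with odd degree: d, g, j, m. An Eulerian circuit requires all degrees even.

No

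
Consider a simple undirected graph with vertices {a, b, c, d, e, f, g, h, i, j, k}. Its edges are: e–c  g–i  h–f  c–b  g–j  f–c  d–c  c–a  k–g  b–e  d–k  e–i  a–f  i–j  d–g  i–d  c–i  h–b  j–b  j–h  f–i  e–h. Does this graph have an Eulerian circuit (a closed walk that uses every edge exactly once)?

Degrees: a:2, b:4, c:6, d:4, e:4, f:4, g:4, h:4, i:6, j:4, k:2
Every vertex has even degree and the edges form a single connected piece, so an Eulerian circuit exists.

Yes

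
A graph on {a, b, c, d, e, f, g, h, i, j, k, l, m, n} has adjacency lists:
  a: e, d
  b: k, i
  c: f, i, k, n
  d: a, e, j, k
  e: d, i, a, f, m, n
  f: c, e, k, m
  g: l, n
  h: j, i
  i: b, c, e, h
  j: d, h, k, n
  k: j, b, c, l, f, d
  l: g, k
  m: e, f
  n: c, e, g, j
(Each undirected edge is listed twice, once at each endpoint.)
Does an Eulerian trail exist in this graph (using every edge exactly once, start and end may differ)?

Degrees: a:2, b:2, c:4, d:4, e:6, f:4, g:2, h:2, i:4, j:4, k:6, l:2, m:2, n:4
Odd-degree vertices: none (0 total).
With 0 odd-degree vertices and all edges in one connected piece, an Eulerian trail exists.

Yes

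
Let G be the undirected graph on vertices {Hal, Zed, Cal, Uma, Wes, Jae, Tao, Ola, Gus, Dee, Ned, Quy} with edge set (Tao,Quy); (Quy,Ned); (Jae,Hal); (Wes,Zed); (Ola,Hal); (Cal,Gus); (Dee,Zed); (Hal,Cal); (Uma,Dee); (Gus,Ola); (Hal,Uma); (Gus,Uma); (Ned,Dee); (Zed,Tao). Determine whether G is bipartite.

The cycle Ned-Dee-Zed-Tao-Quy-Ned has length 5, which is odd, so the graph is not bipartite.

No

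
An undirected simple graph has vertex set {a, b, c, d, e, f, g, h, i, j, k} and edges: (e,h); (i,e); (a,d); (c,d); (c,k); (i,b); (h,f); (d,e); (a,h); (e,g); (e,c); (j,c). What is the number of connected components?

1

Component: {a, b, c, d, e, f, g, h, i, j, k}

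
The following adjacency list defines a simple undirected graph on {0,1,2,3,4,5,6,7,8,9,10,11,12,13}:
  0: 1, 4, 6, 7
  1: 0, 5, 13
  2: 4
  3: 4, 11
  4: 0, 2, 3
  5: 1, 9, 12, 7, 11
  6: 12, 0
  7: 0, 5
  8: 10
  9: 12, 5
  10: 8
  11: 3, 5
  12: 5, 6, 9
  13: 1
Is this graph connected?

No

Component: {8, 10}
Component: {0, 1, 2, 3, 4, 5, 6, 7, 9, 11, 12, 13}
There are 2 separate components, so the graph is not connected.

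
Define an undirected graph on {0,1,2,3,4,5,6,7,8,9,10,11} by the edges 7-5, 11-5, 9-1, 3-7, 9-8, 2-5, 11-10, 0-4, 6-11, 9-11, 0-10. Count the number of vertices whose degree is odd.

Degrees: 0:2, 1:1, 2:1, 3:1, 4:1, 5:3, 6:1, 7:2, 8:1, 9:3, 10:2, 11:4
Odd-degree vertices: 1, 2, 3, 4, 5, 6, 8, 9.

8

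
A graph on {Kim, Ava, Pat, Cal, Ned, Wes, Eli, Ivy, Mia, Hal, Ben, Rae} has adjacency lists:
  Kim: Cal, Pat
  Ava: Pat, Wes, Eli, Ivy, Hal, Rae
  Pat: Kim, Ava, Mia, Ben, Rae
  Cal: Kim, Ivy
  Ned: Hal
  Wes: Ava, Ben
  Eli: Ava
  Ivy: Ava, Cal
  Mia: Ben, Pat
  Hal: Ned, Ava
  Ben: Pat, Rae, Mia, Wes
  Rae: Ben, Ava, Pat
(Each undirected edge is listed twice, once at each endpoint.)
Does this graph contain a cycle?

The graph has 12 vertices, 16 edges, and 1 connected component.
One cycle is Pat-Ava-Wes-Ben-Rae-Pat.

Yes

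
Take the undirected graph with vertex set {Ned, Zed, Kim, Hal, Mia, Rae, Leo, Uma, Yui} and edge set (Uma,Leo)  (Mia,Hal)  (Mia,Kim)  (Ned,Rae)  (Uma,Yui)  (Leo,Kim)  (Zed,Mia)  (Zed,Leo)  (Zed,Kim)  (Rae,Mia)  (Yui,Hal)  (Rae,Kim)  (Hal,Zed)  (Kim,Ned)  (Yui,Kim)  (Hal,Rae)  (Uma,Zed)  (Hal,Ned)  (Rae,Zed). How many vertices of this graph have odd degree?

Degrees: Ned:3, Zed:6, Kim:6, Hal:5, Mia:4, Rae:5, Leo:3, Uma:3, Yui:3
Odd-degree vertices: Ned, Hal, Rae, Leo, Uma, Yui.

6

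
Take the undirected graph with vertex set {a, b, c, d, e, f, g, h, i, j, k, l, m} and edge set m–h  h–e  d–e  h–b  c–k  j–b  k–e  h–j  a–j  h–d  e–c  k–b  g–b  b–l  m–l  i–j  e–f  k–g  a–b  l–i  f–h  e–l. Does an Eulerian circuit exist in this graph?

Degrees: a:2, b:6, c:2, d:2, e:6, f:2, g:2, h:6, i:2, j:4, k:4, l:4, m:2
All degrees are even and the non-isolated vertices are connected — an Eulerian circuit exists.

Yes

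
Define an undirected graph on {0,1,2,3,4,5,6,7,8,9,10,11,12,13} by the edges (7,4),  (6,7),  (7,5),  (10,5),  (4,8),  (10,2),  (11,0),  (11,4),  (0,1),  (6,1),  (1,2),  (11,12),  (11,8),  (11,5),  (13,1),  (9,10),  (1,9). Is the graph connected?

No

Component: {3}
Component: {0, 1, 2, 4, 5, 6, 7, 8, 9, 10, 11, 12, 13}
No edge joins these 2 groups, so the graph is disconnected.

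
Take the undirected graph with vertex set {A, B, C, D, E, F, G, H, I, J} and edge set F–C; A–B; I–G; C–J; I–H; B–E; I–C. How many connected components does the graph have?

Component: {D}
Component: {A, B, E}
Component: {C, F, G, H, I, J}

3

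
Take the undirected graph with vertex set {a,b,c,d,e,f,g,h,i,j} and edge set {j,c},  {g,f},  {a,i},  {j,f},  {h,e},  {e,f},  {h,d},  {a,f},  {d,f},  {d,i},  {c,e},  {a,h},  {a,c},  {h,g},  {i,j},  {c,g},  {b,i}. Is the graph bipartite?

A valid 2-coloring puts {c, f, h, i} on one side and {a, b, d, e, g, j} on the other; every edge crosses between the two sides.

Yes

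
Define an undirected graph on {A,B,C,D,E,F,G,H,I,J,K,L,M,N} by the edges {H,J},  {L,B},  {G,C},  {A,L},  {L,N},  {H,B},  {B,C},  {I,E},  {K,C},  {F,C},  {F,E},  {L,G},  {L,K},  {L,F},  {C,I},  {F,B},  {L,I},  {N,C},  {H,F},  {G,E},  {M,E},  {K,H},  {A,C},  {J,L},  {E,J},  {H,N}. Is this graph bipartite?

No

F-B-C-F is an odd cycle (length 3), and a bipartite graph can contain only even cycles.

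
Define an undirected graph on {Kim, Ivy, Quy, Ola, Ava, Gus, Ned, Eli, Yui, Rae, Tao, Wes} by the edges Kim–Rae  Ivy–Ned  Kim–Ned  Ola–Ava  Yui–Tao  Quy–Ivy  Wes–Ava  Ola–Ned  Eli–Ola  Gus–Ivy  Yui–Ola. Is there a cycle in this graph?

No

The graph has 12 vertices, 11 edges, and 1 connected component.
Since 11 = 12 - 1, the graph is a forest and contains no cycle.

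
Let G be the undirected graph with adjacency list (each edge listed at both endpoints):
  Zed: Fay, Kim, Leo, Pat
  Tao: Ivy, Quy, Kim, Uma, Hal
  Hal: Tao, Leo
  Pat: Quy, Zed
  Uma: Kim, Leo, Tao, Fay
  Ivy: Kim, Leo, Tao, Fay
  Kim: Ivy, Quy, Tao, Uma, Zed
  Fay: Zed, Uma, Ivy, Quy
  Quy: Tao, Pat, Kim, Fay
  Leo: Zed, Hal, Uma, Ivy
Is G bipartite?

The cycle Kim-Tao-Quy-Kim has length 3, which is odd, so the graph is not bipartite.

No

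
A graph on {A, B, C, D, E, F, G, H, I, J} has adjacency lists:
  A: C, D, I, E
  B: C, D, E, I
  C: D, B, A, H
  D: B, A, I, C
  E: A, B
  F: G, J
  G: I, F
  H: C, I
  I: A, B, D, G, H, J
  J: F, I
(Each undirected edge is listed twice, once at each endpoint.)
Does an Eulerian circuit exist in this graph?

Degrees: A:4, B:4, C:4, D:4, E:2, F:2, G:2, H:2, I:6, J:2
Every vertex has even degree and the edges form a single connected piece, so an Eulerian circuit exists.

Yes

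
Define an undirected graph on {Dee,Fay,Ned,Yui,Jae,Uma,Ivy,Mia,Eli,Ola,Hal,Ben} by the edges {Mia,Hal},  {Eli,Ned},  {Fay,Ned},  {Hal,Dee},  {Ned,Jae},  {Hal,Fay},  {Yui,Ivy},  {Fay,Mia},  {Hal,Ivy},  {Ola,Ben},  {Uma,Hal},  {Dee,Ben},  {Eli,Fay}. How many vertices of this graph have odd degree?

Degrees: Dee:2, Fay:4, Ned:3, Yui:1, Jae:1, Uma:1, Ivy:2, Mia:2, Eli:2, Ola:1, Hal:5, Ben:2
Odd-degree vertices: Ned, Yui, Jae, Uma, Ola, Hal.

6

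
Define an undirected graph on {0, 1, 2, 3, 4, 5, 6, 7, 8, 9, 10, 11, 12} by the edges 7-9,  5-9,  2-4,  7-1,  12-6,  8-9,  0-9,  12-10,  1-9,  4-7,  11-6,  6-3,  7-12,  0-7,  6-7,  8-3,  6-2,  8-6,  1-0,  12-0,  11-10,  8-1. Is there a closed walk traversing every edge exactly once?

No

Degrees: 0:4, 1:4, 2:2, 3:2, 4:2, 5:1, 6:6, 7:6, 8:4, 9:5, 10:2, 11:2, 12:4
5, 9 have odd degree; an Eulerian circuit needs every degree to be even, so none exists.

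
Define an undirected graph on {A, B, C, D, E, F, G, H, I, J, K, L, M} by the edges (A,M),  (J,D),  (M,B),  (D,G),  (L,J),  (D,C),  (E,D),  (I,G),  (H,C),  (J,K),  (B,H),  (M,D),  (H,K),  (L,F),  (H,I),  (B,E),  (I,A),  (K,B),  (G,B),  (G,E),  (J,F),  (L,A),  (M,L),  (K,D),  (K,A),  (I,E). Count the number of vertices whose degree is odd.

Degrees: A:4, B:5, C:2, D:6, E:4, F:2, G:4, H:4, I:4, J:4, K:5, L:4, M:4
Odd-degree vertices: B, K.

2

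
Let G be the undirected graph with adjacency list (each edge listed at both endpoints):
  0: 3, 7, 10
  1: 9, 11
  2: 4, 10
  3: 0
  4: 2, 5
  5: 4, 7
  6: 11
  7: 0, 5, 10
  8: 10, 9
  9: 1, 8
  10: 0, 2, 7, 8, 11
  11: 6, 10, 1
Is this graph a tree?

|V| = 12, |E| = 14.
Connected but with 14 > 11 edges, so it has a cycle and is not a tree.

No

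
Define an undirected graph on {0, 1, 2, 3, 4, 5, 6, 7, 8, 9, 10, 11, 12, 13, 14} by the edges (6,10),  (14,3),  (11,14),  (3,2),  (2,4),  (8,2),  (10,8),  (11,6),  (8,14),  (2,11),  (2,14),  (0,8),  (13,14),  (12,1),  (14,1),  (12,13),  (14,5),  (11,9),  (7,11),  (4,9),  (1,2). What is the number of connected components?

1

Component: {0, 1, 2, 3, 4, 5, 6, 7, 8, 9, 10, 11, 12, 13, 14}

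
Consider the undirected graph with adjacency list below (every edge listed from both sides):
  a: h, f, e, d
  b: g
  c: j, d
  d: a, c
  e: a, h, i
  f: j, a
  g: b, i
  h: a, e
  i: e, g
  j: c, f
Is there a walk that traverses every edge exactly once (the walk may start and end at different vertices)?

Degrees: a:4, b:1, c:2, d:2, e:3, f:2, g:2, h:2, i:2, j:2
Odd-degree vertices: b, e (2 total).
With 2 odd-degree vertices and all edges in one connected piece, an Eulerian trail exists (from b to e).

Yes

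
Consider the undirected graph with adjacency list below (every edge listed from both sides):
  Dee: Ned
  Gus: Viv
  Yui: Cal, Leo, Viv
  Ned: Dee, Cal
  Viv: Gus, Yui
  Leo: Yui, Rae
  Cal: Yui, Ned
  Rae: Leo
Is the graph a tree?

|V| = 8, |E| = 7.
Connected and |E| = |V| - 1, which characterizes a tree.

Yes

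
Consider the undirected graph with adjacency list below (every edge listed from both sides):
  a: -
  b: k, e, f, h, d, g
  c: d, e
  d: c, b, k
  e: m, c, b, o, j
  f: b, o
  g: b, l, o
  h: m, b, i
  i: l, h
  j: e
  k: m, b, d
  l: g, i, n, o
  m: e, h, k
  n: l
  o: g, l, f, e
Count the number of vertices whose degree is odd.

8

Degrees: a:0, b:6, c:2, d:3, e:5, f:2, g:3, h:3, i:2, j:1, k:3, l:4, m:3, n:1, o:4
Odd-degree vertices: d, e, g, h, j, k, m, n.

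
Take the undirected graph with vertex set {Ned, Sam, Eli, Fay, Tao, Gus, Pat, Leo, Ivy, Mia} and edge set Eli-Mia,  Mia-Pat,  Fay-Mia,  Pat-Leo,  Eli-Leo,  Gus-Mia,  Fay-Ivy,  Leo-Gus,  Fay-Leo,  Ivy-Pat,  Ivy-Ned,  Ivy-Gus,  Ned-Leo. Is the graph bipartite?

A valid 2-coloring puts {Sam, Tao, Leo, Ivy, Mia} on one side and {Ned, Eli, Fay, Gus, Pat} on the other; every edge crosses between the two sides.

Yes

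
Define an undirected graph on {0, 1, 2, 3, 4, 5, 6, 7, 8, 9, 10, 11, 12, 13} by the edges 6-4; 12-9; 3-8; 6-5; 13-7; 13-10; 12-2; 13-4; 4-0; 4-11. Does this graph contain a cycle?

|V| = 14, |E| = 10, number of components = 4.
Since 10 = 14 - 4, the graph is a forest and contains no cycle.

No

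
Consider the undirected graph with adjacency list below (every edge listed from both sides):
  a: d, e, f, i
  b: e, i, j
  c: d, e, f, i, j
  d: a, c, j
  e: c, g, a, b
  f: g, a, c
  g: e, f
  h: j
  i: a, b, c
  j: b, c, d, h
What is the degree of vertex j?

Neighbors of j: b, c, d, h.

4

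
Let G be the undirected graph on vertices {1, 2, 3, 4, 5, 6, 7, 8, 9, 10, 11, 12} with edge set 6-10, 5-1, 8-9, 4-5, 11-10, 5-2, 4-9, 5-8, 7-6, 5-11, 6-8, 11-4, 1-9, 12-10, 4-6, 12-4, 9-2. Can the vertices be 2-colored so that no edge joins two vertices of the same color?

No

The cycle 11-5-4-11 has length 3, which is odd, so the graph is not bipartite.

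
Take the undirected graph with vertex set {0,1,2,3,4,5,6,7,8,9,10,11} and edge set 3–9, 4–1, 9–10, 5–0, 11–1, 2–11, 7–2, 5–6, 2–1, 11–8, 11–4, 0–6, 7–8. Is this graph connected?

Component: {0, 5, 6}
Component: {3, 9, 10}
Component: {1, 2, 4, 7, 8, 11}
No edge joins these 3 groups, so the graph is disconnected.

No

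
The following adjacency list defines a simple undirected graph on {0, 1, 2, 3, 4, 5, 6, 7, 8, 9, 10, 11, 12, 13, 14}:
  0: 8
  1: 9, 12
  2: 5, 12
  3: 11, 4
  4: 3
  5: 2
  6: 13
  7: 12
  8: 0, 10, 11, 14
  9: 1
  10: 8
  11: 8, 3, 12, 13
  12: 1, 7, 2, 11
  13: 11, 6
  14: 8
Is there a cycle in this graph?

|V| = 15, |E| = 14, number of components = 1.
A forest on 15 vertices with 1 component has exactly 14 edges, which matches — so no cycle.

No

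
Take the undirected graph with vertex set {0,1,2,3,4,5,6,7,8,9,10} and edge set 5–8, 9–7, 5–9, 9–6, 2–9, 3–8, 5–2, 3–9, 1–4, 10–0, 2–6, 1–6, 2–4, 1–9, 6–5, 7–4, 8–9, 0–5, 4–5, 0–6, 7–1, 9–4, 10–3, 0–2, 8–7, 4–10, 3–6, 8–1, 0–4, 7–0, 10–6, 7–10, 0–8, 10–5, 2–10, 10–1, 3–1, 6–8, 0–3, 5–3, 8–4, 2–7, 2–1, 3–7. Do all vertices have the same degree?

Yes

Degrees: 0:8, 1:8, 2:8, 3:8, 4:8, 5:8, 6:8, 7:8, 8:8, 9:8, 10:8
Every vertex has degree 8, so the graph is 8-regular.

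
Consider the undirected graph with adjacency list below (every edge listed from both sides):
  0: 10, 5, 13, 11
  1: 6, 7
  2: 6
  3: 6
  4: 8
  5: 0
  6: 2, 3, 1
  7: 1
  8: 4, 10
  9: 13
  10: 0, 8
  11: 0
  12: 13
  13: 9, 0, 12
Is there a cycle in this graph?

No

|V| = 14, |E| = 12, number of components = 2.
Since 12 = 14 - 2, the graph is a forest and contains no cycle.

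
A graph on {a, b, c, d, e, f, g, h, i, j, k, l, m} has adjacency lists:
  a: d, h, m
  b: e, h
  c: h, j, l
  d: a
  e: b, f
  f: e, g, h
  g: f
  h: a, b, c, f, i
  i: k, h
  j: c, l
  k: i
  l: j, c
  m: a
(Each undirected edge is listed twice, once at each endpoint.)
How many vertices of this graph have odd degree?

8

Degrees: a:3, b:2, c:3, d:1, e:2, f:3, g:1, h:5, i:2, j:2, k:1, l:2, m:1
Odd-degree vertices: a, c, d, f, g, h, k, m.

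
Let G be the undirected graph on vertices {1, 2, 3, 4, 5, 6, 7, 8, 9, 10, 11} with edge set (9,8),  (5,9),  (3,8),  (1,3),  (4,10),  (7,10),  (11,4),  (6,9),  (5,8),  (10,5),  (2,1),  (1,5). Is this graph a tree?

|V| = 11, |E| = 12.
A tree on 11 vertices has exactly 10 edges; this graph has 12, so it contains a cycle and is not a tree.

No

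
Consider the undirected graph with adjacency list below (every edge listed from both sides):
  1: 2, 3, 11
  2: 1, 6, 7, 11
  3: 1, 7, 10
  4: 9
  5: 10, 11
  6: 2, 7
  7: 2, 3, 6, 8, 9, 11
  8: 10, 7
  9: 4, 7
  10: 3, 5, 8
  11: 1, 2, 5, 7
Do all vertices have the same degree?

Degrees: 1:3, 2:4, 3:3, 4:1, 5:2, 6:2, 7:6, 8:2, 9:2, 10:3, 11:4
Degrees are not all equal (e.g. deg(4)=1 but deg(7)=6); not regular.

No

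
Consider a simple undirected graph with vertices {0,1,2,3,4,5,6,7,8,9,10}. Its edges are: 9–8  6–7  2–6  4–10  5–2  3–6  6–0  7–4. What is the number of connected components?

Component: {1}
Component: {8, 9}
Component: {0, 2, 3, 4, 5, 6, 7, 10}

3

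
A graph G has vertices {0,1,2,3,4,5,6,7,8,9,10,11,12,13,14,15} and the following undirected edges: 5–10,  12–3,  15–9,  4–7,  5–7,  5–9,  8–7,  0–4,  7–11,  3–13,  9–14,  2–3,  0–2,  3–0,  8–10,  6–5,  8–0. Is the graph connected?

Component: {1}
Component: {0, 2, 3, 4, 5, 6, 7, 8, 9, 10, 11, 12, 13, 14, 15}
There are 2 separate components, so the graph is not connected.

No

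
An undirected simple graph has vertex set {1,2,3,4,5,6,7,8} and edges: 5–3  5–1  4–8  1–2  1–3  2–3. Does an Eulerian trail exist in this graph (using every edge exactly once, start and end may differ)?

Degrees: 1:3, 2:2, 3:3, 4:1, 5:2, 6:0, 7:0, 8:1
Odd-degree vertices: 1, 3, 4, 8 (4 total).
An Eulerian trail requires 0 or 2 odd-degree vertices; here there are 4.

No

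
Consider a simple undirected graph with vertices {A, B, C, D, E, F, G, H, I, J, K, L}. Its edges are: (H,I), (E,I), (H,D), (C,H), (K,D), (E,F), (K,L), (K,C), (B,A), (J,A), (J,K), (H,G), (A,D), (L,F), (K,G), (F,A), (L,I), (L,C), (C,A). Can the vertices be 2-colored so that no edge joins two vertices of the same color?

The cycle C-K-L-C has length 3, which is odd, so the graph is not bipartite.

No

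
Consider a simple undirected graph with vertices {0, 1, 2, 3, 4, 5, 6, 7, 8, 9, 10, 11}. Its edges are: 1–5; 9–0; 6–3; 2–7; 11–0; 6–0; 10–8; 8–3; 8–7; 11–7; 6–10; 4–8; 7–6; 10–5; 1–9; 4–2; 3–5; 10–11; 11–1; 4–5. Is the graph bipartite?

Yes

Partition the vertices as {2, 5, 6, 8, 9, 11} vs {0, 1, 3, 4, 7, 10}. Each listed edge has one endpoint in each part, so the graph is bipartite.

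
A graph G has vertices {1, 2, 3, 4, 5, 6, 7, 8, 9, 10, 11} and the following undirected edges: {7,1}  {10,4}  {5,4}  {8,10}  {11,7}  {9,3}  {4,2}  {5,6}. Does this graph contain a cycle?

|V| = 11, |E| = 8, number of components = 3.
Since 8 = 11 - 3, the graph is a forest and contains no cycle.

No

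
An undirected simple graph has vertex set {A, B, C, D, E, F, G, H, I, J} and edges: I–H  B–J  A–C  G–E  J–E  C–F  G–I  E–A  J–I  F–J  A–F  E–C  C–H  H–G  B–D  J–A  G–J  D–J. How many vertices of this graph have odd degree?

4

Degrees: A:4, B:2, C:4, D:2, E:4, F:3, G:4, H:3, I:3, J:7
Odd-degree vertices: F, H, I, J.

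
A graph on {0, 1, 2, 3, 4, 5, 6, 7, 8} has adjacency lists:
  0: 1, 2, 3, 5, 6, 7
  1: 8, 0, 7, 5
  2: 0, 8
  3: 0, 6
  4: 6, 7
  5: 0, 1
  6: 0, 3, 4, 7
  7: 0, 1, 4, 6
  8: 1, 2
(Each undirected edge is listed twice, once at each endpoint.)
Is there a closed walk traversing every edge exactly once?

Degrees: 0:6, 1:4, 2:2, 3:2, 4:2, 5:2, 6:4, 7:4, 8:2
Every vertex has even degree and the edges form a single connected piece, so an Eulerian circuit exists.

Yes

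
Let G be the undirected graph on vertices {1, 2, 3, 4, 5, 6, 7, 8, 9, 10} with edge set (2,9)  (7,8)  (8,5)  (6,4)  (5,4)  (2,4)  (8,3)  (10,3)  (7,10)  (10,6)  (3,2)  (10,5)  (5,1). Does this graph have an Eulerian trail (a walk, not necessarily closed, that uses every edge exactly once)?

No

Degrees: 1:1, 2:3, 3:3, 4:3, 5:4, 6:2, 7:2, 8:3, 9:1, 10:4
Odd-degree vertices: 1, 2, 3, 4, 8, 9 (6 total).
With 6 odd-degree vertices (more than two), no single trail can use every edge.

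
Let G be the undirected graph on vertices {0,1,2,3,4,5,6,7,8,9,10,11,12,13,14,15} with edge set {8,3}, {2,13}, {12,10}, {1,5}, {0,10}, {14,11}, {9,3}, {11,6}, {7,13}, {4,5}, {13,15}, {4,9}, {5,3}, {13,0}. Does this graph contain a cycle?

The graph has 16 vertices, 14 edges, and 3 connected components.
One cycle is 5-4-9-3-5.

Yes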